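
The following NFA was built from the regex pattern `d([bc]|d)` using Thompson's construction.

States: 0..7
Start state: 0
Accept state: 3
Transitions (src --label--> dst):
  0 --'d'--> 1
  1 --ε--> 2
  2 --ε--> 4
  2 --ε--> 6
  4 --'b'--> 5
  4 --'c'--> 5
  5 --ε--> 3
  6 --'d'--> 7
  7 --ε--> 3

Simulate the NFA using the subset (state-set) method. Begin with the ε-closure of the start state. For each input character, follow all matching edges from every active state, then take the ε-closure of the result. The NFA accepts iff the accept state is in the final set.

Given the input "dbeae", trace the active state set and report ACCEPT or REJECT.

Answer: REJECT

Derivation:
S₀ = ε-closure({0}) = {0}
'd' @ 1: {1,2,4,6}
'b' @ 2: {3,5}  ✓accept
'e' @ 3: {}  — no active states
rest 'ae' ignored (set empty)
final: {}; accept 3 not in set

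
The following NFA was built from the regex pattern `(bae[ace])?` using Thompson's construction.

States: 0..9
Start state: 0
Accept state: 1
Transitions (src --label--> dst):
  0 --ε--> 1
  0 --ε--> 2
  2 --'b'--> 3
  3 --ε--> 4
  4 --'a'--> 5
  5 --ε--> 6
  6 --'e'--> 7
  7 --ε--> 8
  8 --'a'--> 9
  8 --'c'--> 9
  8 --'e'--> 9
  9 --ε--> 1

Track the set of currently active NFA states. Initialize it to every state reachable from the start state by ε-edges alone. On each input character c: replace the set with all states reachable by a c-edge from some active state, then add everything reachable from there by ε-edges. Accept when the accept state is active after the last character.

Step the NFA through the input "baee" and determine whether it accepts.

initial (ε-close {0}): {0,1,2}
'b' @ 1: {3,4}
'a' @ 2: {5,6}
'e' @ 3: {7,8}
'e' @ 4: {1,9}  ✓accept
after full input: {1,9}  (accept=1 in)

Answer: ACCEPT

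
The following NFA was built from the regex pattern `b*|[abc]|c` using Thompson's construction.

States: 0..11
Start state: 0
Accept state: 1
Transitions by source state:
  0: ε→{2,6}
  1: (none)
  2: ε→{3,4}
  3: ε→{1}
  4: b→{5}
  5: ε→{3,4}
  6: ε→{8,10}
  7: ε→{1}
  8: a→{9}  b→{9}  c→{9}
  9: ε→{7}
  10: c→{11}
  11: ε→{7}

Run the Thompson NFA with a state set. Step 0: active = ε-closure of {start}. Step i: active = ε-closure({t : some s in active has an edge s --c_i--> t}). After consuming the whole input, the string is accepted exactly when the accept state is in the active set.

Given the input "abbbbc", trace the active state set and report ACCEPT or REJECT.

initial (ε-close {0}): {0,1,2,3,4,6,8,10}
'a' @ 1: {1,7,9}  (accept∈set)
'b' @ 2: {}  — dead — no transitions
rest 'bbbc' ignored (set empty)
final: {}; accept 1 not in set

Answer: REJECT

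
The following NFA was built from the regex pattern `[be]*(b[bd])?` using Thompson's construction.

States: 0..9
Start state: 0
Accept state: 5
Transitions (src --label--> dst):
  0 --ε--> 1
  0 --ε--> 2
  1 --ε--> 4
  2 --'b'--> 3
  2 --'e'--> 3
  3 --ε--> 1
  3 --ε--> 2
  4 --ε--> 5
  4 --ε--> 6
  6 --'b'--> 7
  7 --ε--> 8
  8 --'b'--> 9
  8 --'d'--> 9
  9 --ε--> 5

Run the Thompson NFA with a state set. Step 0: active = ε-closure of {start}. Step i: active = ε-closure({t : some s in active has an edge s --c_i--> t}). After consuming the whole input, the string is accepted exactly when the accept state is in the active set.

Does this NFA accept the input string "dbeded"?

start: ε-closure({0}) = {0,1,2,4,5,6}
'd' @ 1: {}  — no active states
rest 'beded' ignored (set empty)
after full input: {}  (accept=5 not in)

Answer: REJECT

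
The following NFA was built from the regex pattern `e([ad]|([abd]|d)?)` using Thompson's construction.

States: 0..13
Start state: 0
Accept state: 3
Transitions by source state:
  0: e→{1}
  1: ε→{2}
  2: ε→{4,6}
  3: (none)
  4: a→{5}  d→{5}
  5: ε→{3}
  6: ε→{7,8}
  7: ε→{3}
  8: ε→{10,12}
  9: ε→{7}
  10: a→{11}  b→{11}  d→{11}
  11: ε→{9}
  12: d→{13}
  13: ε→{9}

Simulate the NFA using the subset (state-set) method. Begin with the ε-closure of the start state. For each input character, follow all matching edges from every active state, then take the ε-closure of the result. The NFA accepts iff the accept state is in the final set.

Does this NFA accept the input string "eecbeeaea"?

Answer: REJECT

Steps:
S₀ = ε-closure({0}) = {0}
'e' @ 1: {1,2,3,4,6,7,8,10,12}  [accepting]
'e' @ 2: {}  — dead — no transitions
rest 'cbeeaea' ignored (set empty)
final: {}; accept 3 not in set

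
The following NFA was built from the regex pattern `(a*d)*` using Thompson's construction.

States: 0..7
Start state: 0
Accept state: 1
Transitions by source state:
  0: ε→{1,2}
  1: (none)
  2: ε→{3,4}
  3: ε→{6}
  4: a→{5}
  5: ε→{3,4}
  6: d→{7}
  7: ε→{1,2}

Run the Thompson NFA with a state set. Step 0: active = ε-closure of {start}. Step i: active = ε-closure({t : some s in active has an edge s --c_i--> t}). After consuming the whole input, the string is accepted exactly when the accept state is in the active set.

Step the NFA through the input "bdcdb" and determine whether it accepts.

Answer: REJECT

Derivation:
S₀ = ε-closure({0}) = {0,1,2,3,4,6}
'b' @ 1: {}  — state set empty
rest 'dcdb' ignored (set empty)
final: {}; accept 1 not in set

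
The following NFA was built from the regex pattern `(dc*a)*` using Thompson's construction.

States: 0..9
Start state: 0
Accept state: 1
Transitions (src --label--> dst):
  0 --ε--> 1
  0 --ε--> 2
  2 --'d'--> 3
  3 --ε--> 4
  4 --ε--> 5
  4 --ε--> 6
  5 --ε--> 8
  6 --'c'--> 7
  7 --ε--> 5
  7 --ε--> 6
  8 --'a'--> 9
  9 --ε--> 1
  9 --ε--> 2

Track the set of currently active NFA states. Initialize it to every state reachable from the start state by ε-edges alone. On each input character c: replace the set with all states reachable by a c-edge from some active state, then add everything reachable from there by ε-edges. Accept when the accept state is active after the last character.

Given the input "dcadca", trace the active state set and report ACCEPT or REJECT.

Answer: ACCEPT

Trace:
S₀ = ε-closure({0}) = {0,1,2}
'd' @ 1: {3,4,5,6,8}
'c' @ 2: {5,6,7,8}
'a' @ 3: {1,2,9}  (accept∈set)
'd' @ 4: {3,4,5,6,8}
'c' @ 5: {5,6,7,8}
'a' @ 6: {1,2,9}  (accept∈set)
final: {1,2,9}; accept 1 in set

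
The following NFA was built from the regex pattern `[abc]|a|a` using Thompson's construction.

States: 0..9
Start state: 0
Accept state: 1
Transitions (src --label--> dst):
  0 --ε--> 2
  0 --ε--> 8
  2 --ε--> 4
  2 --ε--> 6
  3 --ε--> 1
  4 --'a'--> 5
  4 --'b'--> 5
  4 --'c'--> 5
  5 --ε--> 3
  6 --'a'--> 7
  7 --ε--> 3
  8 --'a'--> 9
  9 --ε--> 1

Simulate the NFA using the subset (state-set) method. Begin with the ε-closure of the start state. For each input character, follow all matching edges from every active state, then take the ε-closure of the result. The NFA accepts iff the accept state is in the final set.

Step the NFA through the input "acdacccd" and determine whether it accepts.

Answer: REJECT

Derivation:
initial (ε-close {0}): {0,2,4,6,8}
'a' @ 1: {1,3,5,7,9}  (accept∈set)
'c' @ 2: {}  — state set empty
rest 'dacccd' ignored (set empty)
end set {} — state 1 not in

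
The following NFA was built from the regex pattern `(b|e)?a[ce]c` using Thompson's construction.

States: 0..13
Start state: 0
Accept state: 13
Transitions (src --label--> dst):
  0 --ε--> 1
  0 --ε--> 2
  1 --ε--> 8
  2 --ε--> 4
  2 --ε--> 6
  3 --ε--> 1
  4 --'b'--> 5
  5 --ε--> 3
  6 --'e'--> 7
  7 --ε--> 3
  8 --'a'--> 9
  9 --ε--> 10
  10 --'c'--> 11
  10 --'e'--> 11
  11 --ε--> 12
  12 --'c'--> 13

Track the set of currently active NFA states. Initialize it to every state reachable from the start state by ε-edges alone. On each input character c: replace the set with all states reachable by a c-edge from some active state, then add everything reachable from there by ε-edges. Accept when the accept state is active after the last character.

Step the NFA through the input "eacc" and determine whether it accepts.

Answer: ACCEPT

Trace:
start: ε-closure({0}) = {0,1,2,4,6,8}
'e' @ 1: {1,3,7,8}
'a' @ 2: {9,10}
'c' @ 3: {11,12}
'c' @ 4: {13}  [accepting]
after full input: {13}  (accept=13 in)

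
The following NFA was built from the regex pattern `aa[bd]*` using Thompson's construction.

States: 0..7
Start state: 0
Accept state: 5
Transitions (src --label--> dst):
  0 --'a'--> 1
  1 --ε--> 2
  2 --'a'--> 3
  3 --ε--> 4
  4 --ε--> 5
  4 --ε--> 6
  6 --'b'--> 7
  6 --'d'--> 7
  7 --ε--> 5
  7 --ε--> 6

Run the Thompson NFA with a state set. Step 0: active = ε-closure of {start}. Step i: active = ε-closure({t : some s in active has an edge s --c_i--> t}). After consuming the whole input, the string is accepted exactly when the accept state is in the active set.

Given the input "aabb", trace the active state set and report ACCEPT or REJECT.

start: ε-closure({0}) = {0}
'a' @ 1: {1,2}
'a' @ 2: {3,4,5,6}  [accepting]
'b' @ 3: {5,6,7}  [accepting]
'b' @ 4: {5,6,7}  [accepting]
after full input: {5,6,7}  (accept=5 in)

Answer: ACCEPT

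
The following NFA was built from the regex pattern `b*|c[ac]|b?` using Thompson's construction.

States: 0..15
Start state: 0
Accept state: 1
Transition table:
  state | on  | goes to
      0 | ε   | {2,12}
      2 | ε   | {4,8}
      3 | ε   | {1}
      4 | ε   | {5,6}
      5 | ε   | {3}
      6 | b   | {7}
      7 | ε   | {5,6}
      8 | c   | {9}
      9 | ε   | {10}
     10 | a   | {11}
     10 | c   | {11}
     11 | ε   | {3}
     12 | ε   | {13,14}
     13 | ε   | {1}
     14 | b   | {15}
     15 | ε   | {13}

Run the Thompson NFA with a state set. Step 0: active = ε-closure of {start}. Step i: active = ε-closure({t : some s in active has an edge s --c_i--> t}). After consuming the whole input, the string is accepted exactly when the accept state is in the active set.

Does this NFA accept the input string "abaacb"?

Answer: REJECT

Steps:
start: ε-closure({0}) = {0,1,2,3,4,5,6,8,12,13,14}
'a' @ 1: {}  — no active states
rest 'baacb' ignored (set empty)
end set {} — state 1 not in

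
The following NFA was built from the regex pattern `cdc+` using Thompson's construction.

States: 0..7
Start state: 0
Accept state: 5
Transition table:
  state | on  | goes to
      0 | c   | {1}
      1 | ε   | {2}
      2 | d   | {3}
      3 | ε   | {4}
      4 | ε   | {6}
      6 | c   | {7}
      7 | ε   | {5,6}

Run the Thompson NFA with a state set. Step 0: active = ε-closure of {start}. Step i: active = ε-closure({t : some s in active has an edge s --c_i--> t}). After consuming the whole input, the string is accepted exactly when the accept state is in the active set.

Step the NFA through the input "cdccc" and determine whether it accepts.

Answer: ACCEPT

Steps:
start: ε-closure({0}) = {0}
'c' @ 1: {1,2}
'd' @ 2: {3,4,6}
'c' @ 3: {5,6,7}  [accepting]
'c' @ 4: {5,6,7}  [accepting]
'c' @ 5: {5,6,7}  [accepting]
after full input: {5,6,7}  (accept=5 in)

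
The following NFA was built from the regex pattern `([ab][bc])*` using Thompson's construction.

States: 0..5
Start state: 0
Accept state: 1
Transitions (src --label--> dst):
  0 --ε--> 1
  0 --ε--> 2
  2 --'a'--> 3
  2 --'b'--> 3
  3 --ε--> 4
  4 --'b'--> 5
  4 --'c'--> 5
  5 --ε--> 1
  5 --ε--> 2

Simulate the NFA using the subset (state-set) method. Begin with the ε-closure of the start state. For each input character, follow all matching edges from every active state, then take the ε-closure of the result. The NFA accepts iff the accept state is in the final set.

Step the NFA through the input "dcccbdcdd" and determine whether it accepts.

Answer: REJECT

Derivation:
initial (ε-close {0}): {0,1,2}
'd' @ 1: {}  — dead — no transitions
rest 'cccbdcdd' ignored (set empty)
end set {} — state 1 not in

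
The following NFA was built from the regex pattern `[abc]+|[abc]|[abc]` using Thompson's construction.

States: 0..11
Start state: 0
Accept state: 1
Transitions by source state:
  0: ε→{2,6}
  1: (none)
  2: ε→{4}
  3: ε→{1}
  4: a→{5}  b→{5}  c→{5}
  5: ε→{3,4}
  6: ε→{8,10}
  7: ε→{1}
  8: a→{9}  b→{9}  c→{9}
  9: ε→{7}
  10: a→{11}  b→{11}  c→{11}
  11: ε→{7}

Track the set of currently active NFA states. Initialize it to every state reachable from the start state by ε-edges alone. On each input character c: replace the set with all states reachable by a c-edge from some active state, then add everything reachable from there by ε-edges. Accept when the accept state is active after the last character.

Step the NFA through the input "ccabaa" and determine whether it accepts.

Answer: ACCEPT

Trace:
start: ε-closure({0}) = {0,2,4,6,8,10}
'c' @ 1: {1,3,4,5,7,9,11}  (accept∈set)
'c' @ 2: {1,3,4,5}  (accept∈set)
'a' @ 3: {1,3,4,5}  (accept∈set)
'b' @ 4: {1,3,4,5}  (accept∈set)
'a' @ 5: {1,3,4,5}  (accept∈set)
'a' @ 6: {1,3,4,5}  (accept∈set)
after full input: {1,3,4,5}  (accept=1 in)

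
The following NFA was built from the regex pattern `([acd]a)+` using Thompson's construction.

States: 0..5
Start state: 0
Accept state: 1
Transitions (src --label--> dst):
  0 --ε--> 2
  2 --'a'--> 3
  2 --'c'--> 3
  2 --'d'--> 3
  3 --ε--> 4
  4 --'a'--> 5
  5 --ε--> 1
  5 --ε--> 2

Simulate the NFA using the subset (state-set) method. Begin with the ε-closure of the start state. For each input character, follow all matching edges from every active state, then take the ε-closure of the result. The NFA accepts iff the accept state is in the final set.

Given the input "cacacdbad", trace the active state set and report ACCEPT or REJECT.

Answer: REJECT

Steps:
initial (ε-close {0}): {0,2}
'c' @ 1: {3,4}
'a' @ 2: {1,2,5}  ✓accept
'c' @ 3: {3,4}
'a' @ 4: {1,2,5}  ✓accept
'c' @ 5: {3,4}
'd' @ 6: {}  — dead — no transitions
rest 'bad' ignored (set empty)
final: {}; accept 1 not in set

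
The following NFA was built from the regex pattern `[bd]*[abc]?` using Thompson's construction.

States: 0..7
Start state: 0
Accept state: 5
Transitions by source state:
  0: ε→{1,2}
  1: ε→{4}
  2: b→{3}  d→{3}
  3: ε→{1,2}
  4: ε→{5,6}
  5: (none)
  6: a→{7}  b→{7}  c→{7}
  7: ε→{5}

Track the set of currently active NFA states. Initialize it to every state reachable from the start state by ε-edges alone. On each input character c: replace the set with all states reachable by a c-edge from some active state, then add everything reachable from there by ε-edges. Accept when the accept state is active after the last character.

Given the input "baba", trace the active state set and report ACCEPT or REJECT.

initial (ε-close {0}): {0,1,2,4,5,6}
'b' @ 1: {1,2,3,4,5,6,7}  (accept∈set)
'a' @ 2: {5,7}  (accept∈set)
'b' @ 3: {}  — dead — no transitions
rest 'a' ignored (set empty)
after full input: {}  (accept=5 not in)

Answer: REJECT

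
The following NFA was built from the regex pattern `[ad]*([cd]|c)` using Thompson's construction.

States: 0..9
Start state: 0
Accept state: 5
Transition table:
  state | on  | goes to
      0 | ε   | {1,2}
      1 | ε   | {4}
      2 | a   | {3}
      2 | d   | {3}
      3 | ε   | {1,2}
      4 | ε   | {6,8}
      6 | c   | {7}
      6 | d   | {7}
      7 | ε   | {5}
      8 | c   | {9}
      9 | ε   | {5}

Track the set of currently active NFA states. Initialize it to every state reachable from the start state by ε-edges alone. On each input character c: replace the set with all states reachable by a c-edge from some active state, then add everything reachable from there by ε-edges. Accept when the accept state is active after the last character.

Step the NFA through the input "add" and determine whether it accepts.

S₀ = ε-closure({0}) = {0,1,2,4,6,8}
'a' @ 1: {1,2,3,4,6,8}
'd' @ 2: {1,2,3,4,5,6,7,8}  [accepting]
'd' @ 3: {1,2,3,4,5,6,7,8}  [accepting]
end set {1,2,3,4,5,6,7,8} — state 5 in

Answer: ACCEPT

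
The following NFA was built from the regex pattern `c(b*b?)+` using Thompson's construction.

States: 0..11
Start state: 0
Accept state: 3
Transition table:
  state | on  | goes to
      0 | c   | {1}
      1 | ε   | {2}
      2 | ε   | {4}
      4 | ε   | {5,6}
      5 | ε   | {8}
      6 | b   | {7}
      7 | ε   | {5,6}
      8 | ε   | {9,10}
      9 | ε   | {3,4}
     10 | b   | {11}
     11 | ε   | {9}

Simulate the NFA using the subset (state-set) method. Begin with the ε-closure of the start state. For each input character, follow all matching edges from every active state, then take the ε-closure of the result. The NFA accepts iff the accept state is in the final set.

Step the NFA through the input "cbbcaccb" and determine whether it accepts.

Answer: REJECT

Trace:
S₀ = ε-closure({0}) = {0}
'c' @ 1: {1,2,3,4,5,6,8,9,10}  ✓accept
'b' @ 2: {3,4,5,6,7,8,9,10,11}  ✓accept
'b' @ 3: {3,4,5,6,7,8,9,10,11}  ✓accept
'c' @ 4: {}  — no active states
rest 'accb' ignored (set empty)
final: {}; accept 3 not in set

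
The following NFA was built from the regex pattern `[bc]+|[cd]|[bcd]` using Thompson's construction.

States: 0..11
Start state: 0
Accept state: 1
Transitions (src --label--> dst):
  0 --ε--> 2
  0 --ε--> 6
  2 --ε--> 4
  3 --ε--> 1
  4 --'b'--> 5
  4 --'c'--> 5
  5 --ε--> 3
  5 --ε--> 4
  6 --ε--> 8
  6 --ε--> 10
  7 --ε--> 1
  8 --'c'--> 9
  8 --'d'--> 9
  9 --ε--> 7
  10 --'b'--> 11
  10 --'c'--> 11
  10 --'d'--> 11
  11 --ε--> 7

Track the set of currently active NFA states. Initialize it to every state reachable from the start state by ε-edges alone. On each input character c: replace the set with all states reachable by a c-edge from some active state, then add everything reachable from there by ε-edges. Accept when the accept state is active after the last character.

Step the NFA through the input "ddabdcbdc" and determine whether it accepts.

Answer: REJECT

Trace:
start: ε-closure({0}) = {0,2,4,6,8,10}
'd' @ 1: {1,7,9,11}  ✓accept
'd' @ 2: {}  — dead — no transitions
rest 'abdcbdc' ignored (set empty)
final: {}; accept 1 not in set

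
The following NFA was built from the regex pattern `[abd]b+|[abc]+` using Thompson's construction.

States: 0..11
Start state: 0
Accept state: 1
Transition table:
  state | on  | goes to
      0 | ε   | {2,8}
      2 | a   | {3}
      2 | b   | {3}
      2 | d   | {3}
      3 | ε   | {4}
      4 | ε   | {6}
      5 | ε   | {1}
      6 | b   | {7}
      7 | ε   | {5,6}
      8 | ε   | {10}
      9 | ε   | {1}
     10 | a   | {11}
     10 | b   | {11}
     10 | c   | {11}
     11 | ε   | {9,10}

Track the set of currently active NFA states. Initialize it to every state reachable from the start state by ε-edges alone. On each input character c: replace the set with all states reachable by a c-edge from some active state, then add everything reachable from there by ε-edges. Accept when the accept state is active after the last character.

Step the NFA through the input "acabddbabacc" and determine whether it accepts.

initial (ε-close {0}): {0,2,8,10}
'a' @ 1: {1,3,4,6,9,10,11}  ✓accept
'c' @ 2: {1,9,10,11}  ✓accept
'a' @ 3: {1,9,10,11}  ✓accept
'b' @ 4: {1,9,10,11}  ✓accept
'd' @ 5: {}  — dead — no transitions
rest 'dbabacc' ignored (set empty)
after full input: {}  (accept=1 not in)

Answer: REJECT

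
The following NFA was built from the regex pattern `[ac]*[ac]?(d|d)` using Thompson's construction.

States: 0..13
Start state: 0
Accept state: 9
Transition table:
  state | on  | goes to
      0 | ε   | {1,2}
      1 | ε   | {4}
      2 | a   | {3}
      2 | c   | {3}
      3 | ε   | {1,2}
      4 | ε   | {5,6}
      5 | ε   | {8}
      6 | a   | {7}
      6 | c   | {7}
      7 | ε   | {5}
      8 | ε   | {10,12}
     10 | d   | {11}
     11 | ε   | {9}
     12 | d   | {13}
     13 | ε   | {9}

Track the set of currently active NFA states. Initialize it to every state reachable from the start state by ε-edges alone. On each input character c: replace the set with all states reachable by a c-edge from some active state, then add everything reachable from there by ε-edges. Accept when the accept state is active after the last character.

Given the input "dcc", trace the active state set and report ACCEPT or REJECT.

Answer: REJECT

Derivation:
S₀ = ε-closure({0}) = {0,1,2,4,5,6,8,10,12}
'd' @ 1: {9,11,13}  (accept∈set)
'c' @ 2: {}  — state set empty
rest 'c' ignored (set empty)
after full input: {}  (accept=9 not in)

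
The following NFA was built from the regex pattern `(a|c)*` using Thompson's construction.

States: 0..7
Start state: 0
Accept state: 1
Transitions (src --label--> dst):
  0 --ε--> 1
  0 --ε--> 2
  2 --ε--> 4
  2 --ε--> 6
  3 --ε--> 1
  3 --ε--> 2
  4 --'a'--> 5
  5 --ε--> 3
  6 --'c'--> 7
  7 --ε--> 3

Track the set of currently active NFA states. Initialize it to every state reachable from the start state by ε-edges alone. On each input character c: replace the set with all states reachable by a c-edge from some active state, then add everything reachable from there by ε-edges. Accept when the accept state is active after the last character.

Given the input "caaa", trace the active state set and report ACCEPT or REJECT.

start: ε-closure({0}) = {0,1,2,4,6}
'c' @ 1: {1,2,3,4,6,7}  (accept∈set)
'a' @ 2: {1,2,3,4,5,6}  (accept∈set)
'a' @ 3: {1,2,3,4,5,6}  (accept∈set)
'a' @ 4: {1,2,3,4,5,6}  (accept∈set)
end set {1,2,3,4,5,6} — state 1 in

Answer: ACCEPT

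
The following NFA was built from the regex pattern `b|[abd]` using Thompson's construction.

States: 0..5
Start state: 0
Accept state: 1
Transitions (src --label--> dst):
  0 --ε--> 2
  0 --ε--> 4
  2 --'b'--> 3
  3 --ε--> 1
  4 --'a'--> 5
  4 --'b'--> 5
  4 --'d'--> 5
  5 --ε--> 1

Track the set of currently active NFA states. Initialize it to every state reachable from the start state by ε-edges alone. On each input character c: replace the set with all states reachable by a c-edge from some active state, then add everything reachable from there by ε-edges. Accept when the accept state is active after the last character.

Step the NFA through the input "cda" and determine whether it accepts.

Answer: REJECT

Trace:
S₀ = ε-closure({0}) = {0,2,4}
'c' @ 1: {}  — no active states
rest 'da' ignored (set empty)
final: {}; accept 1 not in set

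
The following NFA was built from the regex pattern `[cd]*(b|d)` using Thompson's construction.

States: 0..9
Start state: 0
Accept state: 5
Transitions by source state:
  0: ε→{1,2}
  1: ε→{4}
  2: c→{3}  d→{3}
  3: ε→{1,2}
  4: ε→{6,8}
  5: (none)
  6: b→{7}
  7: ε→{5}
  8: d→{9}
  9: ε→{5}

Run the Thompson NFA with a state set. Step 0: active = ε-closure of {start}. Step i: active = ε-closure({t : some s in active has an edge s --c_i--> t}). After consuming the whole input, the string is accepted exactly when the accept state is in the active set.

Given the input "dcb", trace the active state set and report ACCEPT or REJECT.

start: ε-closure({0}) = {0,1,2,4,6,8}
'd' @ 1: {1,2,3,4,5,6,8,9}  (accept∈set)
'c' @ 2: {1,2,3,4,6,8}
'b' @ 3: {5,7}  (accept∈set)
after full input: {5,7}  (accept=5 in)

Answer: ACCEPT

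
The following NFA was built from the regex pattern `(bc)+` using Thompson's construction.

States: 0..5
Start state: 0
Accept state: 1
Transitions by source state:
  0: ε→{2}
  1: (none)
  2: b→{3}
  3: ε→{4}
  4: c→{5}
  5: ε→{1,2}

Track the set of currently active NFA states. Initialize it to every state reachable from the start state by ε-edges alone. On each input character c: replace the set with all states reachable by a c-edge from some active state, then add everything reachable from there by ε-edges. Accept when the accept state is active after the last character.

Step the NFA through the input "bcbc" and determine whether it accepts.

Answer: ACCEPT

Steps:
S₀ = ε-closure({0}) = {0,2}
'b' @ 1: {3,4}
'c' @ 2: {1,2,5}  (accept∈set)
'b' @ 3: {3,4}
'c' @ 4: {1,2,5}  (accept∈set)
after full input: {1,2,5}  (accept=1 in)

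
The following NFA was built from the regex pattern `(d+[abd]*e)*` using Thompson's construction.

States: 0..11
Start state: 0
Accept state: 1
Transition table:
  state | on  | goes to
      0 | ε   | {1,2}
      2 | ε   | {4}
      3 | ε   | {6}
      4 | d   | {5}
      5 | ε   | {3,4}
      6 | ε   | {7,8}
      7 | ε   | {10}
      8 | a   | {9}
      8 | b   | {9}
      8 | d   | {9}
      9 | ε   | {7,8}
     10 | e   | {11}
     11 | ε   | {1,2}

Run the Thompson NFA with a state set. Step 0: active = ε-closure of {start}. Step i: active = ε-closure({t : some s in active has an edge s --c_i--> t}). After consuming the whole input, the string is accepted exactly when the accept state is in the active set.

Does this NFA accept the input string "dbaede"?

Answer: ACCEPT

Trace:
S₀ = ε-closure({0}) = {0,1,2,4}
'd' @ 1: {3,4,5,6,7,8,10}
'b' @ 2: {7,8,9,10}
'a' @ 3: {7,8,9,10}
'e' @ 4: {1,2,4,11}  (accept∈set)
'd' @ 5: {3,4,5,6,7,8,10}
'e' @ 6: {1,2,4,11}  (accept∈set)
after full input: {1,2,4,11}  (accept=1 in)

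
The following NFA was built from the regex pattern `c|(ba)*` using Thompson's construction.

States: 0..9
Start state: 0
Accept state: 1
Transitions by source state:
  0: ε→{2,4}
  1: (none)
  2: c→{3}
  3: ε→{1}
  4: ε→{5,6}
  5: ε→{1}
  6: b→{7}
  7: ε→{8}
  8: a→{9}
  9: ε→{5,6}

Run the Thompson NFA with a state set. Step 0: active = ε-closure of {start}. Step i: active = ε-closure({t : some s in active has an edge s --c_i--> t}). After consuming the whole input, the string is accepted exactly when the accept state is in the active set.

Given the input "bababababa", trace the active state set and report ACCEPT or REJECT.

start: ε-closure({0}) = {0,1,2,4,5,6}
'b' @ 1: {7,8}
'a' @ 2: {1,5,6,9}  [accepting]
'b' @ 3: {7,8}
'a' @ 4: {1,5,6,9}  [accepting]
'b' @ 5: {7,8}
'a' @ 6: {1,5,6,9}  [accepting]
'b' @ 7: {7,8}
'a' @ 8: {1,5,6,9}  [accepting]
'b' @ 9: {7,8}
'a' @ 10: {1,5,6,9}  [accepting]
after full input: {1,5,6,9}  (accept=1 in)

Answer: ACCEPT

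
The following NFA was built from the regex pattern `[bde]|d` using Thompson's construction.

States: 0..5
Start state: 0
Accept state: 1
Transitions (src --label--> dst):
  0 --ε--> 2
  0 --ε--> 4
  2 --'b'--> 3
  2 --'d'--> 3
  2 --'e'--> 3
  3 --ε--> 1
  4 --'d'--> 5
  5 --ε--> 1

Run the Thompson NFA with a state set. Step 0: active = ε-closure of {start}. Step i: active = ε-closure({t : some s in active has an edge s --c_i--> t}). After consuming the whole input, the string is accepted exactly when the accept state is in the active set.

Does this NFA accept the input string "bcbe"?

S₀ = ε-closure({0}) = {0,2,4}
'b' @ 1: {1,3}  [accepting]
'c' @ 2: {}  — state set empty
rest 'be' ignored (set empty)
after full input: {}  (accept=1 not in)

Answer: REJECT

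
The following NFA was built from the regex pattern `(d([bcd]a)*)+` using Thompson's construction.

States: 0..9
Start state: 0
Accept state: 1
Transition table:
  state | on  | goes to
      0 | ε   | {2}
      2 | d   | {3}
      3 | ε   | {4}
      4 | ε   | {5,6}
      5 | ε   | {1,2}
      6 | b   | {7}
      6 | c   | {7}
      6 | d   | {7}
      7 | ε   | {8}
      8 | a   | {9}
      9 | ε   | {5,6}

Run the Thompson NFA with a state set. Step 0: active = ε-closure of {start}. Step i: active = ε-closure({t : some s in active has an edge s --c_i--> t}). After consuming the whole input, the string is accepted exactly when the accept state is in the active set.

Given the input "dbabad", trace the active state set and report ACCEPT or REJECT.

initial (ε-close {0}): {0,2}
'd' @ 1: {1,2,3,4,5,6}  [accepting]
'b' @ 2: {7,8}
'a' @ 3: {1,2,5,6,9}  [accepting]
'b' @ 4: {7,8}
'a' @ 5: {1,2,5,6,9}  [accepting]
'd' @ 6: {1,2,3,4,5,6,7,8}  [accepting]
end set {1,2,3,4,5,6,7,8} — state 1 in

Answer: ACCEPT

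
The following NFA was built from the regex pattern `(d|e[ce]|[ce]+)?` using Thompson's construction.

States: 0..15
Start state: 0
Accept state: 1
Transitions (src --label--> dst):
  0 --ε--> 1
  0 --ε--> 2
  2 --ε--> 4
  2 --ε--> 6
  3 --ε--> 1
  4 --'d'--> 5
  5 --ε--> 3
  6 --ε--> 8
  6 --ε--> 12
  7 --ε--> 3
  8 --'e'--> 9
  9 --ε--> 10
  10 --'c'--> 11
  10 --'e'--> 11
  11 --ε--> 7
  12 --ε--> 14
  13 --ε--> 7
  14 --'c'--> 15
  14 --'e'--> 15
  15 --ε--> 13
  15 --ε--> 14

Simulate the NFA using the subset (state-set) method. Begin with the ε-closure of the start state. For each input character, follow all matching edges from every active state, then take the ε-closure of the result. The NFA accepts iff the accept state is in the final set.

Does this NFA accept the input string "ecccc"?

Answer: ACCEPT

Steps:
initial (ε-close {0}): {0,1,2,4,6,8,12,14}
'e' @ 1: {1,3,7,9,10,13,14,15}  [accepting]
'c' @ 2: {1,3,7,11,13,14,15}  [accepting]
'c' @ 3: {1,3,7,13,14,15}  [accepting]
'c' @ 4: {1,3,7,13,14,15}  [accepting]
'c' @ 5: {1,3,7,13,14,15}  [accepting]
final: {1,3,7,13,14,15}; accept 1 in set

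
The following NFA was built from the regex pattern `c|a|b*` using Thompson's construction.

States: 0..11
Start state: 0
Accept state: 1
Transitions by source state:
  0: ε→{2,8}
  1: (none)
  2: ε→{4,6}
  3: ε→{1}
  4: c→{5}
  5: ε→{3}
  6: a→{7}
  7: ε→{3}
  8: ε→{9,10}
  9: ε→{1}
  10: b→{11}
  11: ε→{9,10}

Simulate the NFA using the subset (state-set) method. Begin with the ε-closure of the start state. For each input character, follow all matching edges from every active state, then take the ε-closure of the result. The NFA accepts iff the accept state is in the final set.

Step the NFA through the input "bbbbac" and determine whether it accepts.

Answer: REJECT

Trace:
S₀ = ε-closure({0}) = {0,1,2,4,6,8,9,10}
'b' @ 1: {1,9,10,11}  (accept∈set)
'b' @ 2: {1,9,10,11}  (accept∈set)
'b' @ 3: {1,9,10,11}  (accept∈set)
'b' @ 4: {1,9,10,11}  (accept∈set)
'a' @ 5: {}  — dead — no transitions
rest 'c' ignored (set empty)
after full input: {}  (accept=1 not in)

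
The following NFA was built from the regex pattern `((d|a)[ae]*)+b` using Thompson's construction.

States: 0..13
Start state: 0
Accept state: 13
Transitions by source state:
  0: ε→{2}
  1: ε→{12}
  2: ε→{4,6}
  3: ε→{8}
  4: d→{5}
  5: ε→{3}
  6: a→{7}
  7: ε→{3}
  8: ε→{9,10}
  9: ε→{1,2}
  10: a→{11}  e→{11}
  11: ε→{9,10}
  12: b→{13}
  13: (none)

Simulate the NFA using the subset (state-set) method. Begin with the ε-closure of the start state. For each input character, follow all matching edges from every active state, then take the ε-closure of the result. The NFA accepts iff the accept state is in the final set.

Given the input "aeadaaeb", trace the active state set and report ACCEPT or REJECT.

initial (ε-close {0}): {0,2,4,6}
'a' @ 1: {1,2,3,4,6,7,8,9,10,12}
'e' @ 2: {1,2,4,6,9,10,11,12}
'a' @ 3: {1,2,3,4,6,7,8,9,10,11,12}
'd' @ 4: {1,2,3,4,5,6,8,9,10,12}
'a' @ 5: {1,2,3,4,6,7,8,9,10,11,12}
'a' @ 6: {1,2,3,4,6,7,8,9,10,11,12}
'e' @ 7: {1,2,4,6,9,10,11,12}
'b' @ 8: {13}  (accept∈set)
final: {13}; accept 13 in set

Answer: ACCEPT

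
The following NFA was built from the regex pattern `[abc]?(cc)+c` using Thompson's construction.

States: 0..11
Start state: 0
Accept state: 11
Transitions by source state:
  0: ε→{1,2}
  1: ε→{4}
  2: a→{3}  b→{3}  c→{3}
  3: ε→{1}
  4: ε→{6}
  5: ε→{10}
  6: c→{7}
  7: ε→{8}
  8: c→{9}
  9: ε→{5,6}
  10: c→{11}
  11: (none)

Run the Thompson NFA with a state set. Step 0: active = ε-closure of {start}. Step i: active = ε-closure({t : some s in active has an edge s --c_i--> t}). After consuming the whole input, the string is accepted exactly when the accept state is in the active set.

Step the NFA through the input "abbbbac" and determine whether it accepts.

initial (ε-close {0}): {0,1,2,4,6}
'a' @ 1: {1,3,4,6}
'b' @ 2: {}  — state set empty
rest 'bbbac' ignored (set empty)
end set {} — state 11 not in

Answer: REJECT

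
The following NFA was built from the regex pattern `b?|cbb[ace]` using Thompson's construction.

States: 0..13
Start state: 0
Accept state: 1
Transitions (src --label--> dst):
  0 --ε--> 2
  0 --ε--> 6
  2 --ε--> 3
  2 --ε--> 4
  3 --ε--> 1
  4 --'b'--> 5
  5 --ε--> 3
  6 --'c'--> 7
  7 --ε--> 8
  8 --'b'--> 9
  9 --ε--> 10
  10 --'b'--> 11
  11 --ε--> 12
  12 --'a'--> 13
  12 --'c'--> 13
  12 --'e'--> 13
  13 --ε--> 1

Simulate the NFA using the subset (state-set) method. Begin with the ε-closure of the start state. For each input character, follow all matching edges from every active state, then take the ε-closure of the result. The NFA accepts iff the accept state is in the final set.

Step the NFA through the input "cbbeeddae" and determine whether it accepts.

start: ε-closure({0}) = {0,1,2,3,4,6}
'c' @ 1: {7,8}
'b' @ 2: {9,10}
'b' @ 3: {11,12}
'e' @ 4: {1,13}  (accept∈set)
'e' @ 5: {}  — state set empty
rest 'ddae' ignored (set empty)
after full input: {}  (accept=1 not in)

Answer: REJECT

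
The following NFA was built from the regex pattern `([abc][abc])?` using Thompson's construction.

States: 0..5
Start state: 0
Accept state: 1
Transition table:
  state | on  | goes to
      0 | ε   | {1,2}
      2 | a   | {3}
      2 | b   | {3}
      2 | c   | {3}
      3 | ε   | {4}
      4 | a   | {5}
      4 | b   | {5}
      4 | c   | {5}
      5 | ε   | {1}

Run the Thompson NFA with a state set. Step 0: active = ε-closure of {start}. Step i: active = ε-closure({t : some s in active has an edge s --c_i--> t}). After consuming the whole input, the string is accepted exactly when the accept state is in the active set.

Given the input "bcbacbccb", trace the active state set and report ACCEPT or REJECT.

initial (ε-close {0}): {0,1,2}
'b' @ 1: {3,4}
'c' @ 2: {1,5}  (accept∈set)
'b' @ 3: {}  — dead — no transitions
rest 'acbccb' ignored (set empty)
end set {} — state 1 not in

Answer: REJECT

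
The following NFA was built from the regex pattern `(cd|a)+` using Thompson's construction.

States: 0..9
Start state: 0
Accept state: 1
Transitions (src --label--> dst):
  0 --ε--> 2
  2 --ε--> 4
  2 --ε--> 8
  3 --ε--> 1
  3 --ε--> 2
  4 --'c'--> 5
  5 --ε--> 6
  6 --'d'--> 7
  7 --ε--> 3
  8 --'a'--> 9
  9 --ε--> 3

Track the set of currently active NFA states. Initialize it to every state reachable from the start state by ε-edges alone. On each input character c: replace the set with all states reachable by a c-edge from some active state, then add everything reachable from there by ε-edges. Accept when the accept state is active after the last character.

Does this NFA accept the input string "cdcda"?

Answer: ACCEPT

Trace:
initial (ε-close {0}): {0,2,4,8}
'c' @ 1: {5,6}
'd' @ 2: {1,2,3,4,7,8}  ✓accept
'c' @ 3: {5,6}
'd' @ 4: {1,2,3,4,7,8}  ✓accept
'a' @ 5: {1,2,3,4,8,9}  ✓accept
final: {1,2,3,4,8,9}; accept 1 in set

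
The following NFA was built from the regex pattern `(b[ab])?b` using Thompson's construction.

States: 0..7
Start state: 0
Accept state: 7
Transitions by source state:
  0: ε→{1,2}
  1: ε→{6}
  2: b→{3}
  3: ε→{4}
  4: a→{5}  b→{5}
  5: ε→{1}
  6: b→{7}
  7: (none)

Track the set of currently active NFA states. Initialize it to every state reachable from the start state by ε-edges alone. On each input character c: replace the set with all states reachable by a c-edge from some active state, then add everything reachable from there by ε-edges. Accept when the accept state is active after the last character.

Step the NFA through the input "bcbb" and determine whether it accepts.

Answer: REJECT

Steps:
S₀ = ε-closure({0}) = {0,1,2,6}
'b' @ 1: {3,4,7}  [accepting]
'c' @ 2: {}  — state set empty
rest 'bb' ignored (set empty)
final: {}; accept 7 not in set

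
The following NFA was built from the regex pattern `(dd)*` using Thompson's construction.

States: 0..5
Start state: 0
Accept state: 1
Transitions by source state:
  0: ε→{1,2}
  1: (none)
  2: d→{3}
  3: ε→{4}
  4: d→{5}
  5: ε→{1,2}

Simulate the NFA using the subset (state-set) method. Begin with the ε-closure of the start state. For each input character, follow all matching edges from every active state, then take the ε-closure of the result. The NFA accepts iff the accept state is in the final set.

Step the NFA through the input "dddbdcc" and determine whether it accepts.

initial (ε-close {0}): {0,1,2}
'd' @ 1: {3,4}
'd' @ 2: {1,2,5}  ✓accept
'd' @ 3: {3,4}
'b' @ 4: {}  — state set empty
rest 'dcc' ignored (set empty)
after full input: {}  (accept=1 not in)

Answer: REJECT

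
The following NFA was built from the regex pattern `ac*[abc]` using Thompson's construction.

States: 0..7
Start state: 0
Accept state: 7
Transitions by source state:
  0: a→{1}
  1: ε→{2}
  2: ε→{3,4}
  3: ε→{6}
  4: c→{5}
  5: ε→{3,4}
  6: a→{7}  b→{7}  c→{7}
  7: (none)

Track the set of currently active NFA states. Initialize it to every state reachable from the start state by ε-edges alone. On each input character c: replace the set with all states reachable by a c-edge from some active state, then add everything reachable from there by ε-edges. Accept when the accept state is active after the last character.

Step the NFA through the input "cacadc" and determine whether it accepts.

Answer: REJECT

Steps:
S₀ = ε-closure({0}) = {0}
'c' @ 1: {}  — state set empty
rest 'acadc' ignored (set empty)
end set {} — state 7 not in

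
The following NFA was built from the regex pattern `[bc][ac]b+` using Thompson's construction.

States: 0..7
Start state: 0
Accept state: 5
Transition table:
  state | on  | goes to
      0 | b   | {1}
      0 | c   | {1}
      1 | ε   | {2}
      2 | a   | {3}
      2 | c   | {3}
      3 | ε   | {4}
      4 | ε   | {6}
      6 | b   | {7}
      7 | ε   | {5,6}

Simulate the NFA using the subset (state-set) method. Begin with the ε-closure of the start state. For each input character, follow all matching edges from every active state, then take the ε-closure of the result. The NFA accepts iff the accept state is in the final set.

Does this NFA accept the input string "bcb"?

Answer: ACCEPT

Derivation:
initial (ε-close {0}): {0}
'b' @ 1: {1,2}
'c' @ 2: {3,4,6}
'b' @ 3: {5,6,7}  (accept∈set)
final: {5,6,7}; accept 5 in set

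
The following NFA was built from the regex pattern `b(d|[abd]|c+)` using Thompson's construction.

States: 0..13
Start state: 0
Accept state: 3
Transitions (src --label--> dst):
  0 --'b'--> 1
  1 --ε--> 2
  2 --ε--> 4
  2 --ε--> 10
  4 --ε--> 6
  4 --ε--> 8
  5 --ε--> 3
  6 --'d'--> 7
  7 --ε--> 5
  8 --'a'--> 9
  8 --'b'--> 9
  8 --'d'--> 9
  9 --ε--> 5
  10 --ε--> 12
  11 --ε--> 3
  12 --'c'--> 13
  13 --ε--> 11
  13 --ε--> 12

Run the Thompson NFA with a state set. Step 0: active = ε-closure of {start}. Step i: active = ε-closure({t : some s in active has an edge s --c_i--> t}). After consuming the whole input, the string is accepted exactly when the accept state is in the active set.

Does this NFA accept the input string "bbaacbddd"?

Answer: REJECT

Steps:
S₀ = ε-closure({0}) = {0}
'b' @ 1: {1,2,4,6,8,10,12}
'b' @ 2: {3,5,9}  (accept∈set)
'a' @ 3: {}  — dead — no transitions
rest 'acbddd' ignored (set empty)
after full input: {}  (accept=3 not in)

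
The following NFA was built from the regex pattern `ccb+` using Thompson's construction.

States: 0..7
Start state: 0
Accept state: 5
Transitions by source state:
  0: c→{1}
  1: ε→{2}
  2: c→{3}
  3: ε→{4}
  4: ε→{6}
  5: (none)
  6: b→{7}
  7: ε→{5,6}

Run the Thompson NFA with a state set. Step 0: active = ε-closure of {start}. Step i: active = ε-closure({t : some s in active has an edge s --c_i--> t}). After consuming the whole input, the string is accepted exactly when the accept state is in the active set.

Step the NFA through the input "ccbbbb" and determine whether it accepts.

Answer: ACCEPT

Trace:
start: ε-closure({0}) = {0}
'c' @ 1: {1,2}
'c' @ 2: {3,4,6}
'b' @ 3: {5,6,7}  (accept∈set)
'b' @ 4: {5,6,7}  (accept∈set)
'b' @ 5: {5,6,7}  (accept∈set)
'b' @ 6: {5,6,7}  (accept∈set)
after full input: {5,6,7}  (accept=5 in)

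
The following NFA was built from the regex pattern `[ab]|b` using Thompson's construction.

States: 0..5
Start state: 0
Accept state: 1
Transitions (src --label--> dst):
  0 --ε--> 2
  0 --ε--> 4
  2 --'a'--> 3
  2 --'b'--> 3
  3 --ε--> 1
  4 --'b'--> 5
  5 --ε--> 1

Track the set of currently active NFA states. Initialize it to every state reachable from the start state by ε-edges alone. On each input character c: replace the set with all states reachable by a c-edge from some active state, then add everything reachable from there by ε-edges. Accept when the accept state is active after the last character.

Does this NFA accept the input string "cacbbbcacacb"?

start: ε-closure({0}) = {0,2,4}
'c' @ 1: {}  — state set empty
rest 'acbbbcacacb' ignored (set empty)
final: {}; accept 1 not in set

Answer: REJECT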